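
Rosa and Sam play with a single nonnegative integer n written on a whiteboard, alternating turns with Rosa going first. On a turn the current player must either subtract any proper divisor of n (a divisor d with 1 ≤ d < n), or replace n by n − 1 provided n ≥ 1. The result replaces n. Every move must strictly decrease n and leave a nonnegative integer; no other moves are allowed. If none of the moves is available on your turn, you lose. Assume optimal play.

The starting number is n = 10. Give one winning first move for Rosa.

Move to 5.

Use the standard recursion: the mover loses at a terminal position; elsewhere, the mover wins exactly when some move hands the opponent an L position.
n=0: no move → L
n=1: W (go to 0, an L position)
n=2: L (sole option 1(W) is W)
n=3: W (go to 2, an L position)
n=4: W (go to 2, an L position)
n=5: L (sole option 4(W) is W)
n=6: W (go to 5, an L position)
n=7: L (sole option 6(W) is W)
n=8: W (go to 7, an L position)
n=9: L (options 6(W), 8(W) are all W)
n=10: W (go to 5, an L position)
From 10, the L positions reachable in one move are: 5, 9. Any move reaching one of these is winning.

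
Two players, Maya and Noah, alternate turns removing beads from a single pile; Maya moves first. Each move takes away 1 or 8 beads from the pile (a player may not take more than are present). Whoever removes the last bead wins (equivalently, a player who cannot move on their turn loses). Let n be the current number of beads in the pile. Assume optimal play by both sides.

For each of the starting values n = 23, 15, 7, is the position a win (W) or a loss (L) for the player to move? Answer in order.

23: W, 15: L, 7: W

Work bottom-up. With no move the player to move loses. Otherwise the position is W if at least one move leads to an L position for the opponent, and L if every move leads to a W.
n=0: no move → L
n=1: reaches L-position 0 → W
n=2: only reaches 1(W), which is W → L
n=3: reaches L-position 2 → W
n=4: only reaches 3(W), which is W → L
n=5: reaches L-position 4 → W
n=6: only reaches 5(W), which is W → L
n=7: reaches L-position 6 → W
n=8: reaches L-position 0 → W
n=9: only reaches 8(W), 1(W), all W → L
n=10: reaches L-position 9 → W
n=11: only reaches 10(W), 3(W), all W → L
n=12: reaches L-position 11 → W
n=13: only reaches 12(W), 5(W), all W → L
n=14: reaches L-position 13 → W
n=15: only reaches 14(W), 7(W), all W → L
n=16: reaches L-position 15 → W
n=17: reaches L-position 9 → W
n=18: only reaches 17(W), 10(W), all W → L
n=19: reaches L-position 18 → W
n=20: only reaches 19(W), 12(W), all W → L
n=21: reaches L-position 20 → W
n=22: only reaches 21(W), 14(W), all W → L
n=23: reaches L-position 22 → W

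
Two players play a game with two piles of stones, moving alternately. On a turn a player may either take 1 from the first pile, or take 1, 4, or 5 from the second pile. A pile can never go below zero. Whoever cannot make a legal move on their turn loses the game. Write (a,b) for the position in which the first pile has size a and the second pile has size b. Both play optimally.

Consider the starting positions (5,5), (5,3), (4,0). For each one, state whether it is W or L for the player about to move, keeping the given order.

Classify positions by backward induction: terminal positions (no move available) are L. From any other position, the mover wins iff some move reaches an L.
No move ever increases a pile, so every position that can arise here has a ≤ 5 and b ≤ 5; it is enough to label the cells with 0 ≤ a ≤ 5 and 0 ≤ b ≤ 5.
Every move lowers a or b (never raises either), so fill the grid row by row in increasing a, and left to right within a row: each cell's successors are then already labelled.
      b=0  b=1  b=2  b=3  b=4  b=5
a=0:    L    W    L    W    W    W
a=1:    W    L    W    L    W    W
a=2:    L    W    L    W    W    W
a=3:    W    L    W    L    W    W
a=4:    L    W    L    W    W    W
a=5:    W    L    W    L    W    W
Cells with no legal move (terminal, hence L): (0,0).
The remaining L cells, each justified by listing all of its moves:
(0,2): only reaches (0,1)(W), which is W → L
(1,1): only reaches (0,1)(W), (1,0)(W), all W → L
(1,3): only reaches (0,3)(W), (1,2)(W), all W → L
(2,0): only reaches (1,0)(W), which is W → L
(2,2): only reaches (1,2)(W), (2,1)(W), all W → L
(3,1): only reaches (2,1)(W), (3,0)(W), all W → L
(3,3): only reaches (2,3)(W), (3,2)(W), all W → L
(4,0): only reaches (3,0)(W), which is W → L
(4,2): only reaches (3,2)(W), (4,1)(W), all W → L
(5,1): only reaches (4,1)(W), (5,0)(W), all W → L
(5,3): only reaches (4,3)(W), (5,2)(W), all W → L
Every other cell has at least one move into one of the L cells above, so it is W.
(5,5): the move to (5,1) reaches an L cell, so W
(5,3): one of the L cells justified above, so L
(4,0): one of the L cells justified above, so L

(5,5): W, (5,3): L, (4,0): L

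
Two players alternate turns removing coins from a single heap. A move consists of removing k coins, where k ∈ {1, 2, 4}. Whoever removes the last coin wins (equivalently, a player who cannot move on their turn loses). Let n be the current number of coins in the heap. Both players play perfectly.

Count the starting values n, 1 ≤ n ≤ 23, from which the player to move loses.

7

Build the W/L table. Terminal = L. A non-terminal position is W if it has a move to some L; otherwise it is L.
n=0: no move → L
n=1: →0(L), so W
n=2: →0(L), so W
n=3: →2(W), 1(W) — all W, so L
n=4: →3(L), so W
n=5: →3(L), so W
n=6: →5(W), 4(W), 2(W) — all W, so L
n=7: →6(L), so W
n=8: →6(L), so W
n=9: →8(W), 7(W), 5(W) — all W, so L
n=10: →9(L), so W
n=11: →9(L), so W
n=12: →11(W), 10(W), 8(W) — all W, so L
n=13: →12(L), so W
n=14: →12(L), so W
n=15: →14(W), 13(W), 11(W) — all W, so L
n=16: →15(L), so W
n=17: →15(L), so W
n=18: →17(W), 16(W), 14(W) — all W, so L
n=19: →18(L), so W
n=20: →18(L), so W
n=21: →20(W), 19(W), 17(W) — all W, so L
n=22: →21(L), so W
n=23: →21(L), so W
L entries with 1 ≤ n ≤ 23 (n=0 is outside the asked range and is not counted): n = 3, 6, 9, 12, 15, 18, 21; that makes 7.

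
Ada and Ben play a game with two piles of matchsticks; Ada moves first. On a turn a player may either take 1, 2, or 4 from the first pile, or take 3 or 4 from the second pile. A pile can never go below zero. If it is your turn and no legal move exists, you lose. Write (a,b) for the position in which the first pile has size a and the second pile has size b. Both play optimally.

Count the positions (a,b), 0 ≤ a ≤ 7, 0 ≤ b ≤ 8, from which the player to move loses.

26

Work bottom-up. With no move the player to move loses. Otherwise the position is W if at least one move leads to an L position for the opponent, and L if every move leads to a W.
Every move lowers a or b (never raises either), so fill the grid row by row in increasing a, and left to right within a row: each cell's successors are then already labelled.
      b=0  b=1  b=2  b=3  b=4  b=5  b=6  b=7  b=8
a=0:    L    L    L    W    W    W    W    L    L
a=1:    W    W    W    L    L    L    W    W    W
a=2:    W    W    W    W    W    W    L    W    W
a=3:    L    L    L    W    W    W    W    L    L
a=4:    W    W    W    L    L    L    W    W    W
a=5:    W    W    W    W    W    W    L    W    W
a=6:    L    L    L    W    W    W    W    L    L
a=7:    W    W    W    L    L    L    W    W    W
Cells with no legal move (terminal, hence L): (0,0), (0,1), (0,2).
The remaining L cells, each justified by listing all of its moves:
(0,7): →(0,4)(W), (0,3)(W) — all W, so L
(0,8): →(0,5)(W), (0,4)(W) — all W, so L
(1,3): →(0,3)(W), (1,0)(W) — all W, so L
(1,4): →(0,4)(W), (1,1)(W), (1,0)(W) — all W, so L
(1,5): →(0,5)(W), (1,2)(W), (1,1)(W) — all W, so L
(2,6): →(1,6)(W), (0,6)(W), (2,3)(W), (2,2)(W) — all W, so L
(3,0): →(2,0)(W), (1,0)(W) — all W, so L
(3,1): →(2,1)(W), (1,1)(W) — all W, so L
(3,2): →(2,2)(W), (1,2)(W) — all W, so L
(3,7): →(2,7)(W), (1,7)(W), (3,4)(W), (3,3)(W) — all W, so L
(3,8): →(2,8)(W), (1,8)(W), (3,5)(W), (3,4)(W) — all W, so L
(4,3): →(3,3)(W), (2,3)(W), (0,3)(W), (4,0)(W) — all W, so L
(4,4): →(3,4)(W), (2,4)(W), (0,4)(W), (4,1)(W), (4,0)(W) — all W, so L
(4,5): →(3,5)(W), (2,5)(W), (0,5)(W), (4,2)(W), (4,1)(W) — all W, so L
(5,6): →(4,6)(W), (3,6)(W), (1,6)(W), (5,3)(W), (5,2)(W) — all W, so L
(6,0): →(5,0)(W), (4,0)(W), (2,0)(W) — all W, so L
(6,1): →(5,1)(W), (4,1)(W), (2,1)(W) — all W, so L
(6,2): →(5,2)(W), (4,2)(W), (2,2)(W) — all W, so L
(6,7): →(5,7)(W), (4,7)(W), (2,7)(W), (6,4)(W), (6,3)(W) — all W, so L
(6,8): →(5,8)(W), (4,8)(W), (2,8)(W), (6,5)(W), (6,4)(W) — all W, so L
(7,3): →(6,3)(W), (5,3)(W), (3,3)(W), (7,0)(W) — all W, so L
(7,4): →(6,4)(W), (5,4)(W), (3,4)(W), (7,1)(W), (7,0)(W) — all W, so L
(7,5): →(6,5)(W), (5,5)(W), (3,5)(W), (7,2)(W), (7,1)(W) — all W, so L
Every other cell has at least one move into one of the L cells above, so it is W.
L cells per row: a=0: 5, a=1: 3, a=2: 1, a=3: 5, a=4: 3, a=5: 1, a=6: 5, a=7: 3; total 26.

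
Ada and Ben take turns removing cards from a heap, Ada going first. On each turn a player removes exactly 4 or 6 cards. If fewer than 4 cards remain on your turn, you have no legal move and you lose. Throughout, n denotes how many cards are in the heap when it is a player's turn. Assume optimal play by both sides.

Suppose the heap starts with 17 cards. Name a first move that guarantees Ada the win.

Remove 4, leaving 13.

Classify positions by backward induction: terminal positions (no move available) are L. From any other position, the mover wins iff some move reaches an L.
n=0: no move → L
n=1: no move → L
n=2: no move → L
n=3: no move → L
n=4: reaches L-position 0 → W
n=5: reaches L-position 1 → W
n=6: reaches L-position 2 → W
n=7: reaches L-position 3 → W
n=8: reaches L-position 2 → W
n=9: reaches L-position 3 → W
n=10: only reaches 6(W), 4(W), all W → L
n=11: only reaches 7(W), 5(W), all W → L
n=12: only reaches 8(W), 6(W), all W → L
n=13: only reaches 9(W), 7(W), all W → L
n=14: reaches L-position 10 → W
n=15: reaches L-position 11 → W
n=16: reaches L-position 12 → W
n=17: reaches L-position 13 → W
From 17, the L positions reachable in one move are: 13, 11. Any move reaching one of these is winning.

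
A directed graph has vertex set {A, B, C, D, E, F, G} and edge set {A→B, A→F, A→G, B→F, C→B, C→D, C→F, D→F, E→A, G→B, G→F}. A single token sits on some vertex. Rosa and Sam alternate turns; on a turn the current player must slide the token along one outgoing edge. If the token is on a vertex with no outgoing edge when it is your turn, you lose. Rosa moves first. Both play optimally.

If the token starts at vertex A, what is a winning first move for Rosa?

Move to F.

Positions with no move are L. A position that does have a move is losing for the player to move precisely when every available move leads to a winning position for the opponent. Fill in the labels:
Every edge goes from a vertex to one that appears earlier in the order F, D, B, G, A, C, E, so processing vertices in that order labels each vertex after all of its successors.
F: no outgoing edge → L
D: →F(L), so W
B: →F(L), so W
G: →F(L), so W
A: →F(L), so W
C: →F(L), so W
E: →A(W) only, which is W, so L
From A, the L positions reachable in one move are: F.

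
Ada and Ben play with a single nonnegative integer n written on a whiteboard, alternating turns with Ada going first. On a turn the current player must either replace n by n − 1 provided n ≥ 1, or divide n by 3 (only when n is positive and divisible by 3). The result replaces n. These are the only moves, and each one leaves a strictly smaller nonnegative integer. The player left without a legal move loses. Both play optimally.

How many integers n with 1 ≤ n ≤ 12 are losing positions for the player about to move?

5

Work bottom-up. With no move the player to move loses. Otherwise the position is W if at least one move leads to an L position for the opponent, and L if every move leads to a W.
n=0: no move → L
n=1: reaches L-position 0 → W
n=2: only reaches 1(W), which is W → L
n=3: reaches L-position 2 → W
n=4: only reaches 3(W), which is W → L
n=5: reaches L-position 4 → W
n=6: reaches L-position 2 → W
n=7: only reaches 6(W), which is W → L
n=8: reaches L-position 7 → W
n=9: only reaches 3(W), 8(W), all W → L
n=10: reaches L-position 9 → W
n=11: only reaches 10(W), which is W → L
n=12: reaches L-position 4 → W
L entries with 1 ≤ n ≤ 12 (n=0 is outside the asked range and is not counted): n = 2, 4, 7, 9, 11; that makes 5.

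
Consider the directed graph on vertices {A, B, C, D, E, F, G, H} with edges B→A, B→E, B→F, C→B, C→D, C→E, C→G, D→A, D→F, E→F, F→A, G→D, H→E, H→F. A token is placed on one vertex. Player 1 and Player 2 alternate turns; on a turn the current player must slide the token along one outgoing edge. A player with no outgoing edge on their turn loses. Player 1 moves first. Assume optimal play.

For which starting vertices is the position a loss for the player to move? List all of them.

A, E, G

Use the standard recursion: the mover loses at a terminal position; elsewhere, the mover wins exactly when some move hands the opponent an L position.
Every edge goes from a vertex to one that appears earlier in the order A, F, D, E, G, B, H, C, so processing vertices in that order labels each vertex after all of its successors.
A: no outgoing edge → L
F: reaches L-position A → W
D: reaches L-position A → W
E: only reaches F(W), which is W → L
G: only reaches D(W), which is W → L
B: reaches L-position E → W
H: reaches L-position E → W
C: reaches L-position G → W
The losing starting vertices are exactly the entries labelled L in this table (3 of them).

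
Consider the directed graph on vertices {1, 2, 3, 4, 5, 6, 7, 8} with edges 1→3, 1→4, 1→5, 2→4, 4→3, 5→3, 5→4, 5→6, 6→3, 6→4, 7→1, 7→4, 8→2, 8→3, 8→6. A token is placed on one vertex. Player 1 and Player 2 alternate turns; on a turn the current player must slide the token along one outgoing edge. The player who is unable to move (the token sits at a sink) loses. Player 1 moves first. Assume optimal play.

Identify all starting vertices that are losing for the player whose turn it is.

Build the W/L table. Terminal = L. A non-terminal position is W if it has a move to some L; otherwise it is L.
Every edge goes from a vertex to one that appears earlier in the order 3, 4, 6, 5, 1, 7, 2, 8, so processing vertices in that order labels each vertex after all of its successors.
3: no outgoing edge → L
4: →3(L), so W
6: →3(L), so W
5: →3(L), so W
1: →3(L), so W
7: →1(W), 4(W) — all W, so L
2: →4(W) only, which is W, so L
8: →2(L), so W
The losing starting vertices are exactly the entries labelled L in this table (3 of them).

2, 3, 7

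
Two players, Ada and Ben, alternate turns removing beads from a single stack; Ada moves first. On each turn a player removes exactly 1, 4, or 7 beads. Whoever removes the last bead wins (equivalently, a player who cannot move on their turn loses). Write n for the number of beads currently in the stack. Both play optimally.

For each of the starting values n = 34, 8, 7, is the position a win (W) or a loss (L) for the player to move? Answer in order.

Positions with no move are L. A position that does have a move is losing for the player to move precisely when every available move leads to a winning position for the opponent. Fill in the labels:
n=0: no move → L
n=1: reaches L-position 0 → W
n=2: only reaches 1(W), which is W → L
n=3: reaches L-position 2 → W
n=4: reaches L-position 0 → W
n=5: only reaches 4(W), 1(W), all W → L
n=6: reaches L-position 5 → W
n=7: reaches L-position 0 → W
n=8: only reaches 7(W), 4(W), 1(W), all W → L
n=9: reaches L-position 8 → W
n=10: only reaches 9(W), 6(W), 3(W), all W → L
n=11: reaches L-position 10 → W
n=12: reaches L-position 8 → W
n=13: only reaches 12(W), 9(W), 6(W), all W → L
n=14: reaches L-position 13 → W
n=15: reaches L-position 8 → W
n=16: only reaches 15(W), 12(W), 9(W), all W → L
n=17: reaches L-position 16 → W
n=18: only reaches 17(W), 14(W), 11(W), all W → L
n=19: reaches L-position 18 → W
n=20: reaches L-position 16 → W
n=21: only reaches 20(W), 17(W), 14(W), all W → L
n=22: reaches L-position 21 → W
n=23: reaches L-position 16 → W
n=24: only reaches 23(W), 20(W), 17(W), all W → L
n=25: reaches L-position 24 → W
n=26: only reaches 25(W), 22(W), 19(W), all W → L
n=27: reaches L-position 26 → W
n=28: reaches L-position 24 → W
n=29: only reaches 28(W), 25(W), 22(W), all W → L
n=30: reaches L-position 29 → W
n=31: reaches L-position 24 → W
n=32: only reaches 31(W), 28(W), 25(W), all W → L
n=33: reaches L-position 32 → W
n=34: only reaches 33(W), 30(W), 27(W), all W → L

34: L, 8: L, 7: W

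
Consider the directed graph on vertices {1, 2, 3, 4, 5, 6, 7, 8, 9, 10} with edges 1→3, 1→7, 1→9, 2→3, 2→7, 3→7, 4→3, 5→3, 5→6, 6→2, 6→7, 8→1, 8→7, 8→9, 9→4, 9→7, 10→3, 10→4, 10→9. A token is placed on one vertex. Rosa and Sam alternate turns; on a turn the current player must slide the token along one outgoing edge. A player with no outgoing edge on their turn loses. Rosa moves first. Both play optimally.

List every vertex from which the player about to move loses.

4, 5, 7

Build the W/L table. Terminal = L. A non-terminal position is W if it has a move to some L; otherwise it is L.
Every edge goes from a vertex to one that appears earlier in the order 7, 3, 2, 6, 4, 9, 1, 8, 10, 5, so processing vertices in that order labels each vertex after all of its successors.
7: no outgoing edge → L
3: W (go to 7, an L position)
2: W (go to 7, an L position)
6: W (go to 7, an L position)
4: L (sole option 3(W) is W)
9: W (go to 4, an L position)
1: W (go to 7, an L position)
8: W (go to 7, an L position)
10: W (go to 4, an L position)
5: L (options 6(W), 3(W) are all W)
The losing starting vertices are exactly the entries labelled L in this table (3 of them).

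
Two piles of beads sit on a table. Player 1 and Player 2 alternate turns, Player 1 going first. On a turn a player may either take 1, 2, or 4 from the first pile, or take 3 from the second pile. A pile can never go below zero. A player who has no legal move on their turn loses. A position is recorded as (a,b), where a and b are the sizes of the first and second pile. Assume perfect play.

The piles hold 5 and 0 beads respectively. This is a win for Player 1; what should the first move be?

Move to (3,0).

Classify positions by backward induction: terminal positions (no move available) are L. From any other position, the mover wins iff some move reaches an L.
No move ever increases a pile, so every position that can arise here has a ≤ 5 and b ≤ 0; it is enough to label the cells with 0 ≤ a ≤ 5 and 0 ≤ b ≤ 0.
Every move lowers a or b (never raises either), so fill the grid row by row in increasing a, and left to right within a row: each cell's successors are then already labelled.
      b=0
a=0:    L
a=1:    W
a=2:    W
a=3:    L
a=4:    W
a=5:    W
Cells with no legal move (terminal, hence L): (0,0).
The remaining L cells, each justified by listing all of its moves:
(3,0): →(2,0)(W), (1,0)(W) — all W, so L
Every other cell has at least one move into one of the L cells above, so it is W.
From (5,0), the L positions reachable in one move are: (3,0).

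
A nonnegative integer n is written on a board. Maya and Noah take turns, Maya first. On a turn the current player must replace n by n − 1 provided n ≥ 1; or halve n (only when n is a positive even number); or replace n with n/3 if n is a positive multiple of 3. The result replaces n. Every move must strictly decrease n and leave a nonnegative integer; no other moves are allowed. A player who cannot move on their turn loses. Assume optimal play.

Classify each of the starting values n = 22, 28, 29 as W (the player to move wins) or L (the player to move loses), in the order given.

Compute win/loss labels from the base case upward. A position with no move is L. Any other position is W if it can reach an L in one move, else L.
n=0: no move → L
n=1: can move to 0, which is L ⇒ W
n=2: the only move is to 1(W), a W ⇒ L
n=3: can move to 2, which is L ⇒ W
n=4: can move to 2, which is L ⇒ W
n=5: the only move is to 4(W), a W ⇒ L
n=6: can move to 2, which is L ⇒ W
n=7: the only move is to 6(W), a W ⇒ L
n=8: can move to 7, which is L ⇒ W
n=9: moves to 3(W), 8(W); every one is W ⇒ L
n=10: can move to 5, which is L ⇒ W
n=11: the only move is to 10(W), a W ⇒ L
n=12: can move to 11, which is L ⇒ W
n=13: the only move is to 12(W), a W ⇒ L
n=14: can move to 7, which is L ⇒ W
n=15: can move to 5, which is L ⇒ W
n=16: moves to 8(W), 15(W); every one is W ⇒ L
n=17: can move to 16, which is L ⇒ W
n=18: can move to 9, which is L ⇒ W
n=19: the only move is to 18(W), a W ⇒ L
n=20: can move to 19, which is L ⇒ W
n=21: can move to 7, which is L ⇒ W
n=22: can move to 11, which is L ⇒ W
n=23: the only move is to 22(W), a W ⇒ L
n=24: can move to 23, which is L ⇒ W
n=25: the only move is to 24(W), a W ⇒ L
n=26: can move to 13, which is L ⇒ W
n=27: can move to 9, which is L ⇒ W
n=28: moves to 14(W), 27(W); every one is W ⇒ L
n=29: can move to 28, which is L ⇒ W

22: W, 28: L, 29: W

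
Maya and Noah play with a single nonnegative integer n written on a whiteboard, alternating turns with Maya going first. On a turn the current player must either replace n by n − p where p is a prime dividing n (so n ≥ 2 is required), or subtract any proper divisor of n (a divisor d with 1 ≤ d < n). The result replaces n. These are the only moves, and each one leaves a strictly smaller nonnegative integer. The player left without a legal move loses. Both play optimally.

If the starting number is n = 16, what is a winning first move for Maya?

Work bottom-up. With no move the player to move loses. Otherwise the position is W if at least one move leads to an L position for the opponent, and L if every move leads to a W.
n=0: no move → L
n=1: no move → L
n=2: can move to 0, which is L ⇒ W
n=3: can move to 0, which is L ⇒ W
n=4: moves to 2(W), 3(W); every one is W ⇒ L
n=5: can move to 0, which is L ⇒ W
n=6: can move to 4, which is L ⇒ W
n=7: can move to 0, which is L ⇒ W
n=8: can move to 4, which is L ⇒ W
n=9: moves to 6(W), 8(W); every one is W ⇒ L
n=10: can move to 9, which is L ⇒ W
n=11: can move to 0, which is L ⇒ W
n=12: can move to 9, which is L ⇒ W
n=13: can move to 0, which is L ⇒ W
n=14: moves to 7(W), 12(W), 13(W); every one is W ⇒ L
n=15: can move to 14, which is L ⇒ W
n=16: can move to 14, which is L ⇒ W
From 16, the L positions reachable in one move are: 14.

Move to 14.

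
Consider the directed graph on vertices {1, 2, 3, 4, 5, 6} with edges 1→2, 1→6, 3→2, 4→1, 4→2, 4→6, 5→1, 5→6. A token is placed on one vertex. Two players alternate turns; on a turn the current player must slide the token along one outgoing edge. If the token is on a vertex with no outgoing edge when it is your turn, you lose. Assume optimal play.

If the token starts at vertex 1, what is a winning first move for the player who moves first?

Label each position W (a win for the player to move) or L (a loss). A position with no legal move is L; any other position is W exactly when some move reaches an L, and L when every move reaches a W.
Every edge goes from a vertex to one that appears earlier in the order 6, 2, 1, 4, 5, 3, so processing vertices in that order labels each vertex after all of its successors.
6: no outgoing edge → L
2: no outgoing edge → L
1: reaches L-position 2 → W
4: reaches L-position 2 → W
5: reaches L-position 6 → W
3: reaches L-position 2 → W
From 1, the L positions reachable in one move are: 2, 6. Any move reaching one of these is winning.

Move to 2.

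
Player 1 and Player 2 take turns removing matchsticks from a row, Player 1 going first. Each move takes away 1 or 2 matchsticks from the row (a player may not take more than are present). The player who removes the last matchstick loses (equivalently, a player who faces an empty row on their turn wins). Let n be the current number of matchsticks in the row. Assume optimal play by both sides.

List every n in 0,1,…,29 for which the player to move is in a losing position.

Classify positions by backward induction: terminal positions (no move available) are W. From any other position, the mover wins iff some move reaches an L.
n=0: no move; the opponent has just taken the last matchstick and therefore loses → W
n=1: →0(W) only, which is W, so L
n=2: →1(L), so W
n=3: →1(L), so W
n=4: →3(W), 2(W) — all W, so L
n=5: →4(L), so W
n=6: →4(L), so W
n=7: →6(W), 5(W) — all W, so L
n=8: →7(L), so W
n=9: →7(L), so W
n=10: →9(W), 8(W) — all W, so L
n=11: →10(L), so W
n=12: →10(L), so W
n=13: →12(W), 11(W) — all W, so L
n=14: →13(L), so W
n=15: →13(L), so W
n=16: →15(W), 14(W) — all W, so L
n=17: →16(L), so W
n=18: →16(L), so W
n=19: →18(W), 17(W) — all W, so L
n=20: →19(L), so W
n=21: →19(L), so W
n=22: →21(W), 20(W) — all W, so L
n=23: →22(L), so W
n=24: →22(L), so W
n=25: →24(W), 23(W) — all W, so L
n=26: →25(L), so W
n=27: →25(L), so W
n=28: →27(W), 26(W) — all W, so L
n=29: →28(L), so W
The losing starting values of n are exactly the entries labelled L in this table (10 of them).

1, 4, 7, 10, 13, 16, 19, 22, 25, 28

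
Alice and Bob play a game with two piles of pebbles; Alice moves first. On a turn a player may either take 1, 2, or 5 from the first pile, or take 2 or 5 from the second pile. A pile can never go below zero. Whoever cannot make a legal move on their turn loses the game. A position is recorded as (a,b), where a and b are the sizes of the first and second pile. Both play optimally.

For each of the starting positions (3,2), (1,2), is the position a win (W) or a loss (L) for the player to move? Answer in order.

Work bottom-up. With no move the player to move loses. Otherwise the position is W if at least one move leads to an L position for the opponent, and L if every move leads to a W.
No move ever increases a pile, so every position that can arise here has a ≤ 3 and b ≤ 2; it is enough to label the cells with 0 ≤ a ≤ 3 and 0 ≤ b ≤ 2.
Every move lowers a or b (never raises either), so fill the grid row by row in increasing a, and left to right within a row: each cell's successors are then already labelled.
      b=0  b=1  b=2
a=0:    L    L    W
a=1:    W    W    L
a=2:    W    W    W
a=3:    L    L    W
Cells with no legal move (terminal, hence L): (0,0), (0,1).
The remaining L cells, each justified by listing all of its moves:
(1,2): only reaches (0,2)(W), (1,0)(W), all W → L
(3,0): only reaches (2,0)(W), (1,0)(W), all W → L
(3,1): only reaches (2,1)(W), (1,1)(W), all W → L
Every other cell has at least one move into one of the L cells above, so it is W.
(3,2): the move to (1,2) reaches an L cell, so W
(1,2): one of the L cells justified above, so L

(3,2): W, (1,2): L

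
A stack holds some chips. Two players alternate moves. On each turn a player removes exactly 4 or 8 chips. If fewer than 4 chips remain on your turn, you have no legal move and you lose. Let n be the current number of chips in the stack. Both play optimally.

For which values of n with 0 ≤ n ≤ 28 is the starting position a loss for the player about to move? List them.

Positions with no move are L. A position that does have a move is losing for the player to move precisely when every available move leads to a winning position for the opponent. Fill in the labels:
n=0: no move → L
n=1: no move → L
n=2: no move → L
n=3: no move → L
n=4: reaches L-position 0 → W
n=5: reaches L-position 1 → W
n=6: reaches L-position 2 → W
n=7: reaches L-position 3 → W
n=8: reaches L-position 0 → W
n=9: reaches L-position 1 → W
n=10: reaches L-position 2 → W
n=11: reaches L-position 3 → W
n=12: only reaches 8(W), 4(W), all W → L
n=13: only reaches 9(W), 5(W), all W → L
n=14: only reaches 10(W), 6(W), all W → L
n=15: only reaches 11(W), 7(W), all W → L
n=16: reaches L-position 12 → W
n=17: reaches L-position 13 → W
n=18: reaches L-position 14 → W
n=19: reaches L-position 15 → W
n=20: reaches L-position 12 → W
n=21: reaches L-position 13 → W
n=22: reaches L-position 14 → W
n=23: reaches L-position 15 → W
n=24: only reaches 20(W), 16(W), all W → L
n=25: only reaches 21(W), 17(W), all W → L
n=26: only reaches 22(W), 18(W), all W → L
n=27: only reaches 23(W), 19(W), all W → L
n=28: reaches L-position 24 → W
The losing starting values of n are exactly the entries labelled L in this table (12 of them).

0, 1, 2, 3, 12, 13, 14, 15, 24, 25, 26, 27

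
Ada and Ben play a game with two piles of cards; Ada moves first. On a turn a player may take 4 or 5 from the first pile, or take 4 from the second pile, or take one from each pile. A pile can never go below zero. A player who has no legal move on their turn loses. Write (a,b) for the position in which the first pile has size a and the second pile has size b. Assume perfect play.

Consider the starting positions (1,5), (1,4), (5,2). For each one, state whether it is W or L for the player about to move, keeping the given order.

Positions with no move are L. A position that does have a move is losing for the player to move precisely when every available move leads to a winning position for the opponent. Fill in the labels:
No move ever increases a pile, so every position that can arise here has a ≤ 5 and b ≤ 5; it is enough to label the cells with 0 ≤ a ≤ 5 and 0 ≤ b ≤ 5.
Every move lowers a or b (never raises either), so fill the grid row by row in increasing a, and left to right within a row: each cell's successors are then already labelled.
      b=0  b=1  b=2  b=3  b=4  b=5
a=0:    L    L    L    L    W    W
a=1:    L    W    W    W    W    L
a=2:    L    W    L    L    W    L
a=3:    L    W    L    W    W    L
a=4:    W    W    W    W    L    L
a=5:    W    W    W    W    L    W
Cells with no legal move (terminal, hence L): (0,0), (0,1), (0,2), (0,3), (1,0), (2,0), (3,0).
The remaining L cells, each justified by listing all of its moves:
(1,5): only reaches (1,1)(W), (0,4)(W), all W → L
(2,2): only reaches (1,1)(W), which is W → L
(2,3): only reaches (1,2)(W), which is W → L
(2,5): only reaches (2,1)(W), (1,4)(W), all W → L
(3,2): only reaches (2,1)(W), which is W → L
(3,5): only reaches (3,1)(W), (2,4)(W), all W → L
(4,4): only reaches (0,4)(W), (4,0)(W), (3,3)(W), all W → L
(4,5): only reaches (0,5)(W), (4,1)(W), (3,4)(W), all W → L
(5,4): only reaches (1,4)(W), (0,4)(W), (5,0)(W), (4,3)(W), all W → L
Every other cell has at least one move into one of the L cells above, so it is W.
(1,5): one of the L cells justified above, so L
(1,4): the move to (1,0) reaches an L cell, so W
(5,2): the move to (0,2) reaches an L cell, so W

(1,5): L, (1,4): W, (5,2): W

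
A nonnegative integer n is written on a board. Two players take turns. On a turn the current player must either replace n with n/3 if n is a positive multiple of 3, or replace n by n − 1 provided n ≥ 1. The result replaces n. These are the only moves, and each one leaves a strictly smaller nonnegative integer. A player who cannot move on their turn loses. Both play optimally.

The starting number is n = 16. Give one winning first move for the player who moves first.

Move to 15.

Classify positions by backward induction: terminal positions (no move available) are L. From any other position, the mover wins iff some move reaches an L.
n=0: no move → L
n=1: →0(L), so W
n=2: →1(W) only, which is W, so L
n=3: →2(L), so W
n=4: →3(W) only, which is W, so L
n=5: →4(L), so W
n=6: →2(L), so W
n=7: →6(W) only, which is W, so L
n=8: →7(L), so W
n=9: →3(W), 8(W) — all W, so L
n=10: →9(L), so W
n=11: →10(W) only, which is W, so L
n=12: →4(L), so W
n=13: →12(W) only, which is W, so L
n=14: →13(L), so W
n=15: →5(W), 14(W) — all W, so L
n=16: →15(L), so W
From 16, the L positions reachable in one move are: 15.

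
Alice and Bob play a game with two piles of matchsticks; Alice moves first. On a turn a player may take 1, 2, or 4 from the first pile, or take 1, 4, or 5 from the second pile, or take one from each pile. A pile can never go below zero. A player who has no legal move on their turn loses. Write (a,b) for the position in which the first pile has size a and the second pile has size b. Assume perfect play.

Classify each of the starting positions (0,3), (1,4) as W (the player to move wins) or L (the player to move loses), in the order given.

(0,3): W, (1,4): L

Compute win/loss labels from the base case upward. A position with no move is L. Any other position is W if it can reach an L in one move, else L.
No move ever increases a pile, so every position that can arise here has a ≤ 1 and b ≤ 4; it is enough to label the cells with 0 ≤ a ≤ 1 and 0 ≤ b ≤ 4.
Every move lowers a or b (never raises either), so fill the grid row by row in increasing a, and left to right within a row: each cell's successors are then already labelled.
      b=0  b=1  b=2  b=3  b=4
a=0:    L    W    L    W    W
a=1:    W    W    W    W    L
Cells with no legal move (terminal, hence L): (0,0).
The remaining L cells, each justified by listing all of its moves:
(0,2): the only move is to (0,1)(W), a W ⇒ L
(1,4): moves to (0,4)(W), (1,3)(W), (1,0)(W), (0,3)(W); every one is W ⇒ L
Every other cell has at least one move into one of the L cells above, so it is W.
(0,3): the move to (0,2) reaches an L cell, so W
(1,4): one of the L cells justified above, so L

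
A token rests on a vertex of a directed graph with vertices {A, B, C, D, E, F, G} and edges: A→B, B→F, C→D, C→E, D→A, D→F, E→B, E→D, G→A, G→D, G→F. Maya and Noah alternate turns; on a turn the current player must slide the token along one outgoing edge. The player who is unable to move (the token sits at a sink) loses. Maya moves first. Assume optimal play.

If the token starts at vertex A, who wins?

Noah wins.

Build the W/L table. Terminal = L. A non-terminal position is W if it has a move to some L; otherwise it is L.
Every edge goes from a vertex to one that appears earlier in the order F, B, A, D, G, E, C, so processing vertices in that order labels each vertex after all of its successors.
F: no outgoing edge → L
B: reaches L-position F → W
A: only reaches B(W), which is W → L
D: reaches L-position A → W
G: reaches L-position A → W
E: only reaches D(W), B(W), all W → L
C: reaches L-position E → W
Every move from A reaches a W position, so the mover loses.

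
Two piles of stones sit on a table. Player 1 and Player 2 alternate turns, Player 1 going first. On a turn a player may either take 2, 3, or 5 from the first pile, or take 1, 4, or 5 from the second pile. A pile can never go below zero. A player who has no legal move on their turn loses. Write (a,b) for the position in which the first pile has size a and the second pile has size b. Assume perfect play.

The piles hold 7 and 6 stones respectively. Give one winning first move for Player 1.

Positions with no move are L. A position that does have a move is losing for the player to move precisely when every available move leads to a winning position for the opponent. Fill in the labels:
No move ever increases a pile, so every position that can arise here has a ≤ 7 and b ≤ 6; it is enough to label the cells with 0 ≤ a ≤ 7 and 0 ≤ b ≤ 6.
Every move lowers a or b (never raises either), so fill the grid row by row in increasing a, and left to right within a row: each cell's successors are then already labelled.
      b=0  b=1  b=2  b=3  b=4  b=5  b=6
a=0:    L    W    L    W    W    W    W
a=1:    L    W    L    W    W    W    W
a=2:    W    L    W    L    W    W    W
a=3:    W    L    W    L    W    W    W
a=4:    W    W    W    W    L    W    L
a=5:    W    W    W    W    L    W    L
a=6:    W    W    W    W    W    L    W
a=7:    L    W    L    W    W    W    W
Cells with no legal move (terminal, hence L): (0,0), (1,0).
The remaining L cells, each justified by listing all of its moves:
(0,2): only reaches (0,1)(W), which is W → L
(1,2): only reaches (1,1)(W), which is W → L
(2,1): only reaches (0,1)(W), (2,0)(W), all W → L
(2,3): only reaches (0,3)(W), (2,2)(W), all W → L
(3,1): only reaches (1,1)(W), (0,1)(W), (3,0)(W), all W → L
(3,3): only reaches (1,3)(W), (0,3)(W), (3,2)(W), all W → L
(4,4): only reaches (2,4)(W), (1,4)(W), (4,3)(W), (4,0)(W), all W → L
(4,6): only reaches (2,6)(W), (1,6)(W), (4,5)(W), (4,2)(W), (4,1)(W), all W → L
(5,4): only reaches (3,4)(W), (2,4)(W), (0,4)(W), (5,3)(W), (5,0)(W), all W → L
(5,6): only reaches (3,6)(W), (2,6)(W), (0,6)(W), (5,5)(W), (5,2)(W), (5,1)(W), all W → L
(6,5): only reaches (4,5)(W), (3,5)(W), (1,5)(W), (6,4)(W), (6,1)(W), (6,0)(W), all W → L
(7,0): only reaches (5,0)(W), (4,0)(W), (2,0)(W), all W → L
(7,2): only reaches (5,2)(W), (4,2)(W), (2,2)(W), (7,1)(W), all W → L
Every other cell has at least one move into one of the L cells above, so it is W.
From (7,6), the L positions reachable in one move are: (5,6), (4,6), (7,2). Any move reaching one of these is winning.

Move to (5,6).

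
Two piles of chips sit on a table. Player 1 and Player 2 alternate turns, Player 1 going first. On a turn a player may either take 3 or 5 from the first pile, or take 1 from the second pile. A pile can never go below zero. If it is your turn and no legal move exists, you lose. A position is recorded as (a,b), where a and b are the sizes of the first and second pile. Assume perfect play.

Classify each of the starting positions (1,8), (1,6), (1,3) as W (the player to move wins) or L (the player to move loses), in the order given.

(1,8): L, (1,6): L, (1,3): W

Use the standard recursion: the mover loses at a terminal position; elsewhere, the mover wins exactly when some move hands the opponent an L position.
No move ever increases a pile, so every position that can arise here has a ≤ 1 and b ≤ 8; it is enough to label the cells with 0 ≤ a ≤ 1 and 0 ≤ b ≤ 8.
Every move lowers a or b (never raises either), so fill the grid row by row in increasing a, and left to right within a row: each cell's successors are then already labelled.
      b=0  b=1  b=2  b=3  b=4  b=5  b=6  b=7  b=8
a=0:    L    W    L    W    L    W    L    W    L
a=1:    L    W    L    W    L    W    L    W    L
Cells with no legal move (terminal, hence L): (0,0), (1,0).
The remaining L cells, each justified by listing all of its moves:
(0,2): only reaches (0,1)(W), which is W → L
(0,4): only reaches (0,3)(W), which is W → L
(0,6): only reaches (0,5)(W), which is W → L
(0,8): only reaches (0,7)(W), which is W → L
(1,2): only reaches (1,1)(W), which is W → L
(1,4): only reaches (1,3)(W), which is W → L
(1,6): only reaches (1,5)(W), which is W → L
(1,8): only reaches (1,7)(W), which is W → L
Every other cell has at least one move into one of the L cells above, so it is W.
(1,8): one of the L cells justified above, so L
(1,6): one of the L cells justified above, so L
(1,3): the move to (1,2) reaches an L cell, so W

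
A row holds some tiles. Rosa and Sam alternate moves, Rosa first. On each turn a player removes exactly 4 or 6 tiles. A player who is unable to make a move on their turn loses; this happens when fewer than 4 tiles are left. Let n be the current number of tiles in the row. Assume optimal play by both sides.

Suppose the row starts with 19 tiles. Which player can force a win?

Rosa wins.

Label each position W (a win for the player to move) or L (a loss). A position with no legal move is L; any other position is W exactly when some move reaches an L, and L when every move reaches a W.
n=0: no move → L
n=1: no move → L
n=2: no move → L
n=3: no move → L
n=4: W (go to 0, an L position)
n=5: W (go to 1, an L position)
n=6: W (go to 2, an L position)
n=7: W (go to 3, an L position)
n=8: W (go to 2, an L position)
n=9: W (go to 3, an L position)
n=10: L (options 6(W), 4(W) are all W)
n=11: L (options 7(W), 5(W) are all W)
n=12: L (options 8(W), 6(W) are all W)
n=13: L (options 9(W), 7(W) are all W)
n=14: W (go to 10, an L position)
n=15: W (go to 11, an L position)
n=16: W (go to 12, an L position)
n=17: W (go to 13, an L position)
n=18: W (go to 12, an L position)
n=19: W (go to 13, an L position)
From 19 Rosa can remove 6, leaving 13, reaching an L position.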